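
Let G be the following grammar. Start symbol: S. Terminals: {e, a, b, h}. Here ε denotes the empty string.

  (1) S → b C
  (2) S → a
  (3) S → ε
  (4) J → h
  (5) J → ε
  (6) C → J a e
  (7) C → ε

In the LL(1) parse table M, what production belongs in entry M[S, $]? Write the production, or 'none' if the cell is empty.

S → ε

FIRST(S): from S→b C we get {b}; from S→a we get {a}; from S→ε we get {ε}. So FIRST(S) = {ε, a, b}.
FIRST(J): from J→h we get {h}; from J→ε we get {ε}. So FIRST(J) = {ε, h}.
FIRST(C): from C→J a e we get {a, h}; from C→ε we get {ε}. So FIRST(C) = {ε, a, h}.
FOLLOW(S) includes $ since S is the start symbol.
FOLLOW(S): S appears on no right-hand side. Thus FOLLOW(S) = {$}.
For S → b C: FIRST(b C) = {b}, so it goes in M[S, t] for t ∈ {b}.
For S → a: FIRST(a) = {a}, so it goes in M[S, t] for t ∈ {a}.
For S → ε: FIRST(ε) = {ε}, so it goes in M[S, t] for t ∈ {}; since ε ∈ FIRST, also for every t ∈ FOLLOW(S) = {$}.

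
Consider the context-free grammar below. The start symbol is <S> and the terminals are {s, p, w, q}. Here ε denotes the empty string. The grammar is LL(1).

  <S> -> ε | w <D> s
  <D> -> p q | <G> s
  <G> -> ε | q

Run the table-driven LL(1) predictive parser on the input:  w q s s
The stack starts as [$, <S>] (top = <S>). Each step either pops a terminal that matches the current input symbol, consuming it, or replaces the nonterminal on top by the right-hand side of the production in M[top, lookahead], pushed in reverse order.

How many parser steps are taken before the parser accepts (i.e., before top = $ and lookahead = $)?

     Stack      Input      Action
  1  $ <S>      w q s s $  expand <S> -> w <D> s
  2  $ s <D> w  w q s s $  match w
  3  $ s <D>    q s s $    expand <D> -> <G> s
  4  $ s s <G>  q s s $    expand <G> -> q
  5  $ s s q    q s s $    match q
  6  $ s s      s s $      match s
  7  $ s        s $        match s
Accept reached after 7 steps.

7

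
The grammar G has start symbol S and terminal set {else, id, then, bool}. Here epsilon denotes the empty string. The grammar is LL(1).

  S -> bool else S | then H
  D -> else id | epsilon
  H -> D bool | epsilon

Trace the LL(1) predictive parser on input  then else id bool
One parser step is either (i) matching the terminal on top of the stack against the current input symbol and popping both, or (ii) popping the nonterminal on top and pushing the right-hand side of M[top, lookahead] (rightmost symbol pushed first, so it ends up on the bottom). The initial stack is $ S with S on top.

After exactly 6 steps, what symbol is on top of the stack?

bool

     Stack           Input                Action
  1  $ S             then else id bool $  expand S -> then H
  2  $ H then        then else id bool $  match then
  3  $ H             else id bool $       expand H -> D bool
  4  $ bool D        else id bool $       expand D -> else id
  5  $ bool id else  else id bool $       match else
  6  $ bool id       id bool $            match id
Stack after step 6: $ bool (top = bool).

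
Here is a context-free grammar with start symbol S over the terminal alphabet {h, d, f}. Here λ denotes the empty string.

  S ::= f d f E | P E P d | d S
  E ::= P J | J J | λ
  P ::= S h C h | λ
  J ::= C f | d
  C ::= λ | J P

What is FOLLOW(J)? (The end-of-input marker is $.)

{$, d, f, h}

FIRST(S) = {d, f}  (via P E P d)
FIRST(P) = {λ, d, f}  (via S h C h)
FIRST(E) = {λ, d, f}  (via P J, J J)
FIRST(J) = {d, f}  (via C f)
FIRST(C) = {λ, d, f}  (via J P)
FOLLOW(S) includes $ since S is the start symbol.
FOLLOW(S): in S::=d S, the suffix after S is empty (adds nothing new); in P::=S h C h, S is followed by h C h with FIRST {h}. Thus FOLLOW(S) = {$, h}.
FOLLOW(E): in S::=f d f E, the suffix after E is empty, so FOLLOW(E) ⊇ FOLLOW(S) = {$, h}; in S::=P E P d, E is followed by P d with FIRST {d, f}. Thus FOLLOW(E) = {$, d, f, h}.
FOLLOW(C): in P::=S h C h, C is followed by h with FIRST {h}; in J::=C f, C is followed by f with FIRST {f}. Thus FOLLOW(C) = {f, h}.
FOLLOW(P): in S::=P E P d (occurrence 1), P is followed by E P d with FIRST {d, f}; in S::=P E P d (occurrence 2), P is followed by d with FIRST {d}; in E::=P J, P is followed by J with FIRST {d, f}; in C::=J P, the suffix after P is empty, so FOLLOW(P) ⊇ FOLLOW(C) = {f, h}. Thus FOLLOW(P) = {d, f, h}.
FOLLOW(J): in E::=P J, the suffix after J is empty, so FOLLOW(J) ⊇ FOLLOW(E) = {$, d, f, h}; in E::=J J (occurrence 1), J is followed by J with FIRST {d, f}; in E::=J J (occurrence 2), the suffix after J is empty, so FOLLOW(J) ⊇ FOLLOW(E) = {$, d, f, h}; in C::=J P, J is followed by P with FIRST {λ, d, f}; in C::=J P, the suffix after J is nullable, so FOLLOW(J) ⊇ FOLLOW(C) = {f, h}. Thus FOLLOW(J) = {$, d, f, h}.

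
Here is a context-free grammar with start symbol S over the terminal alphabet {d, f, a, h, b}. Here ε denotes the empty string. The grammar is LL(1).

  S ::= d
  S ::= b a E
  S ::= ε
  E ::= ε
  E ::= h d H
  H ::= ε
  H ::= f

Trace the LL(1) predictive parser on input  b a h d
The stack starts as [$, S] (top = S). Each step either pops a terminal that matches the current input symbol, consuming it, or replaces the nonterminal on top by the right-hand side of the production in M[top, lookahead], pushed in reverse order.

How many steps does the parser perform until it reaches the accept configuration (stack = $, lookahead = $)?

7

step 1: stack=$ S  input=b a h d $  — expand S ::= b a E
step 2: stack=$ E a b  input=b a h d $  — match b
step 3: stack=$ E a  input=a h d $  — match a
step 4: stack=$ E  input=h d $  — expand E ::= h d H
step 5: stack=$ H d h  input=h d $  — match h
step 6: stack=$ H d  input=d $  — match d
step 7: stack=$ H  input=$  — expand H ::= ε
Accept reached after 7 steps.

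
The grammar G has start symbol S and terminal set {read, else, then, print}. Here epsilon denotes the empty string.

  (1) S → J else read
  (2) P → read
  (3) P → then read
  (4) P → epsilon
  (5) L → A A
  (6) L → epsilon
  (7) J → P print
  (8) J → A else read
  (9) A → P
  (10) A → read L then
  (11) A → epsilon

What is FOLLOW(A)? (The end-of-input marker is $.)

FIRST(P) = {epsilon, read, then}
FIRST(A) = {epsilon, read, then}  (via P)
FIRST(L) = {epsilon, read, then}  (via A A)
FIRST(J) = {else, print, read, then}  (via P print, A else read)
FIRST(S) = {else, print, read, then}  (via J else read)
FOLLOW(S) includes $ since S is the start symbol.
FOLLOW(S): S appears on no right-hand side. Thus FOLLOW(S) = {$}.
FOLLOW(L): in A→read L then, L is followed by then with FIRST {then}. Thus FOLLOW(L) = {then}.
FOLLOW(J): in S→J else read, J is followed by else read with FIRST {else}. Thus FOLLOW(J) = {else}.
FOLLOW(A): in L→A A (occurrence 1), A is followed by A with FIRST {epsilon, read, then}; in L→A A (occurrence 1), the suffix after A is nullable, so FOLLOW(A) ⊇ FOLLOW(L) = {then}; in L→A A (occurrence 2), the suffix after A is empty, so FOLLOW(A) ⊇ FOLLOW(L) = {then}; in J→A else read, A is followed by else read with FIRST {else}. Thus FOLLOW(A) = {else, read, then}.
FOLLOW(P): in J→P print, P is followed by print with FIRST {print}; in A→P, the suffix after P is empty, so FOLLOW(P) ⊇ FOLLOW(A) = {else, read, then}. Thus FOLLOW(P) = {else, print, read, then}.

{else, read, then}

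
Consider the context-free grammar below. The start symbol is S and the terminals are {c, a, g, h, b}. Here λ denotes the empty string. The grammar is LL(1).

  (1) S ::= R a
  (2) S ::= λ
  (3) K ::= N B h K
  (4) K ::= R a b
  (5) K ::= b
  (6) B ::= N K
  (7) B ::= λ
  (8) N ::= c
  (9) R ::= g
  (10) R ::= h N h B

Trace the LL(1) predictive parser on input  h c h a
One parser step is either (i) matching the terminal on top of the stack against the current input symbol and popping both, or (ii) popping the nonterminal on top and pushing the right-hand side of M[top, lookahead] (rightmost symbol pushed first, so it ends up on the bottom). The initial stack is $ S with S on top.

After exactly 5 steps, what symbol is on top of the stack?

h

     Stack        Input      Action
  1  $ S          h c h a $  expand S ::= R a
  2  $ a R        h c h a $  expand R ::= h N h B
  3  $ a B h N h  h c h a $  match h
  4  $ a B h N    c h a $    expand N ::= c
  5  $ a B h c    c h a $    match c
Stack after step 5: $ a B h (top = h).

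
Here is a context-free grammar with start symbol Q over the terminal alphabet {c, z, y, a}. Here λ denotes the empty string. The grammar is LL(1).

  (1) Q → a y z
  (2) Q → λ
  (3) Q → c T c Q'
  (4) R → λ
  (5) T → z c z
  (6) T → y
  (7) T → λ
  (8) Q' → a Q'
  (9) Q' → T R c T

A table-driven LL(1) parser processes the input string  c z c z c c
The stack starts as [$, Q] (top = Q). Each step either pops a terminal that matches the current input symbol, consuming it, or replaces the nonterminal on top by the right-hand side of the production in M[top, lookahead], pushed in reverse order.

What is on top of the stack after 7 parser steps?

Q'

     Stack         Input          Action
  1  $ Q           c z c z c c $  expand Q → c T c Q'
  2  $ Q' c T c    c z c z c c $  match c
  3  $ Q' c T      z c z c c $    expand T → z c z
  4  $ Q' c z c z  z c z c c $    match z
  5  $ Q' c z c    c z c c $      match c
  6  $ Q' c z      z c c $        match z
  7  $ Q' c        c c $          match c
Stack after step 7: $ Q' (top = Q').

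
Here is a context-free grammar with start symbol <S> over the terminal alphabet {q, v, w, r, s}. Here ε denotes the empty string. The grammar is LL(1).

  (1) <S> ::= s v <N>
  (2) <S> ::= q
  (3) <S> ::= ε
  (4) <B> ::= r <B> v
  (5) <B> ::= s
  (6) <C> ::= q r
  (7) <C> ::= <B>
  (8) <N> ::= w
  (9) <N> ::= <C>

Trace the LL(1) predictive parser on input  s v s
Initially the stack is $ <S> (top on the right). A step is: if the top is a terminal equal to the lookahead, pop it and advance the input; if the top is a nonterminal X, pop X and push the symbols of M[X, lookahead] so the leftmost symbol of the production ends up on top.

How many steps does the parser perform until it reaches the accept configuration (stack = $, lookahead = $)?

7

     Stack      Input    Action
  1  $ <S>      s v s $  expand <S> ::= s v <N>
  2  $ <N> v s  s v s $  match s
  3  $ <N> v    v s $    match v
  4  $ <N>      s $      expand <N> ::= <C>
  5  $ <C>      s $      expand <C> ::= <B>
  6  $ <B>      s $      expand <B> ::= s
  7  $ s        s $      match s
Accept reached after 7 steps.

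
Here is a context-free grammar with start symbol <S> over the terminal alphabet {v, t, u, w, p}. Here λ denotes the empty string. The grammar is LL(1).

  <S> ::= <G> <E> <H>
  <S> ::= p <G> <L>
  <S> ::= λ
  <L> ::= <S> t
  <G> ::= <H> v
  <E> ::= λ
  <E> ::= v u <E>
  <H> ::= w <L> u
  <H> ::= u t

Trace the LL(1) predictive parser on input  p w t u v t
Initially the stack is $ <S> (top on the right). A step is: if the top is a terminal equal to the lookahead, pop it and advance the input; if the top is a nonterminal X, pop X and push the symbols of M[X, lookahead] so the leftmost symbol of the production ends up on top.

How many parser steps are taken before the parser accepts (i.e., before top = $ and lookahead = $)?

step 1: stack=$ <S>  input=p w t u v t $  — expand <S> ::= p <G> <L>
step 2: stack=$ <L> <G> p  input=p w t u v t $  — match p
step 3: stack=$ <L> <G>  input=w t u v t $  — expand <G> ::= <H> v
step 4: stack=$ <L> v <H>  input=w t u v t $  — expand <H> ::= w <L> u
step 5: stack=$ <L> v u <L> w  input=w t u v t $  — match w
step 6: stack=$ <L> v u <L>  input=t u v t $  — expand <L> ::= <S> t
step 7: stack=$ <L> v u t <S>  input=t u v t $  — expand <S> ::= λ
step 8: stack=$ <L> v u t  input=t u v t $  — match t
step 9: stack=$ <L> v u  input=u v t $  — match u
step 10: stack=$ <L> v  input=v t $  — match v
step 11: stack=$ <L>  input=t $  — expand <L> ::= <S> t
step 12: stack=$ t <S>  input=t $  — expand <S> ::= λ
step 13: stack=$ t  input=t $  — match t
Accept reached after 13 steps.

13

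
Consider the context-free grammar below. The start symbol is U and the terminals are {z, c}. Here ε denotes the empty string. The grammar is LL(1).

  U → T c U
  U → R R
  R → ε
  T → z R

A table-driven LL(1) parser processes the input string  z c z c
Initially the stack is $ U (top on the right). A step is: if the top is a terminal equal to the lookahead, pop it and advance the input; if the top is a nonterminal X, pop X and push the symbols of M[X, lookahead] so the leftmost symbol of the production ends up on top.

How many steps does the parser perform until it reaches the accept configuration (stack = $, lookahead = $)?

      Stack      Input      Action
   1  $ U        z c z c $  expand U → T c U
   2  $ U c T    z c z c $  expand T → z R
   3  $ U c R z  z c z c $  match z
   4  $ U c R    c z c $    expand R → ε
   5  $ U c      c z c $    match c
   6  $ U        z c $      expand U → T c U
   7  $ U c T    z c $      expand T → z R
   8  $ U c R z  z c $      match z
   9  $ U c R    c $        expand R → ε
  10  $ U c      c $        match c
  11  $ U        $          expand U → R R
  12  $ R R      $          expand R → ε
  13  $ R        $          expand R → ε
Accept reached after 13 steps.

13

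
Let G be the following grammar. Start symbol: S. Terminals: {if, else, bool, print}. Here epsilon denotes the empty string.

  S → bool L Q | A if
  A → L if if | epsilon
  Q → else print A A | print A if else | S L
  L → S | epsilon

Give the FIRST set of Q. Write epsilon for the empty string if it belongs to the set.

{bool, else, if, print}

FIRST(S): from S→bool L Q we get {bool}; from S→A if we get {bool, if}. So FIRST(S) = {bool, if}.
FIRST(Q): from Q→else print A A we get {else}; from Q→print A if else we get {print}; from Q→S L we get {bool, if}. So FIRST(Q) = {bool, else, if, print}.
FIRST(L): from L→S we get {bool, if}; from L→epsilon we get {epsilon}. So FIRST(L) = {epsilon, bool, if}.
FIRST(A): from A→L if if we get {bool, if}; from A→epsilon we get {epsilon}. So FIRST(A) = {epsilon, bool, if}.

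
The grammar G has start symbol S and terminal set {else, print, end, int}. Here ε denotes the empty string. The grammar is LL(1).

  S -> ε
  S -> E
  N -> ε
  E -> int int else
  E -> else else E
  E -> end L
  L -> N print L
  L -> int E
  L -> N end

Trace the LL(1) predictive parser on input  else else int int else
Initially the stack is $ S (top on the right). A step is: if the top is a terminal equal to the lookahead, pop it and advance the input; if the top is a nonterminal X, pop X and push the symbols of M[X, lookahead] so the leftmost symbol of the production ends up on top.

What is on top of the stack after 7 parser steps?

step 1: stack=$ S  input=else else int int else $  — expand S -> E
step 2: stack=$ E  input=else else int int else $  — expand E -> else else E
step 3: stack=$ E else else  input=else else int int else $  — match else
step 4: stack=$ E else  input=else int int else $  — match else
step 5: stack=$ E  input=int int else $  — expand E -> int int else
step 6: stack=$ else int int  input=int int else $  — match int
step 7: stack=$ else int  input=int else $  — match int
Stack after step 7: $ else (top = else).

else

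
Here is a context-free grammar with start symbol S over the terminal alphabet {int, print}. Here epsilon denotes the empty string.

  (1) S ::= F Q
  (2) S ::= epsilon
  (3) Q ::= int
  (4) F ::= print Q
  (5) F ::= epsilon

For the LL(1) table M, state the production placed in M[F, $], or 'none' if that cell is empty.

none

FIRST(Q) = {int}
FIRST(F) = {epsilon, print}
FIRST(S) = {epsilon, int, print}  (via F Q)
FOLLOW(S) includes $ since S is the start symbol.
FOLLOW(F): in S::=F Q, F is followed by Q with FIRST {int}. Thus FOLLOW(F) = {int}.
For F ::= print Q: FIRST(print Q) = {print}, so it goes in M[F, t] for t ∈ {print}.
For F ::= epsilon: FIRST(epsilon) = {epsilon}, so it goes in M[F, t] for t ∈ {}; since epsilon ∈ FIRST, also for every t ∈ FOLLOW(F) = {int}.
None of these place a production in M[F, $].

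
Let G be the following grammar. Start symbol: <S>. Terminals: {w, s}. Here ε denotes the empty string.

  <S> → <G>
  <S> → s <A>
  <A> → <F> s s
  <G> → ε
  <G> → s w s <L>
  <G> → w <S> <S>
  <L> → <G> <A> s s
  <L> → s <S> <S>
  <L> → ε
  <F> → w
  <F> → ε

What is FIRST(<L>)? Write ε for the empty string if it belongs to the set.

{ε, s, w}

FIRST(<G>): from <G>→ε we get {ε}; from <G>→s w s <L> we get {s}; from <G>→w <S> <S> we get {w}. So FIRST(<G>) = {ε, s, w}.
FIRST(<F>): from <F>→w we get {w}; from <F>→ε we get {ε}. So FIRST(<F>) = {ε, w}.
FIRST(<S>): from <S>→<G> we get {ε, s, w}; from <S>→s <A> we get {s}. So FIRST(<S>) = {ε, s, w}.
FIRST(<A>): from <A>→<F> s s we get {s, w}. So FIRST(<A>) = {s, w}.
FIRST(<L>): from <L>→<G> <A> s s we get {s, w}; from <L>→s <S> <S> we get {s}; from <L>→ε we get {ε}. So FIRST(<L>) = {ε, s, w}.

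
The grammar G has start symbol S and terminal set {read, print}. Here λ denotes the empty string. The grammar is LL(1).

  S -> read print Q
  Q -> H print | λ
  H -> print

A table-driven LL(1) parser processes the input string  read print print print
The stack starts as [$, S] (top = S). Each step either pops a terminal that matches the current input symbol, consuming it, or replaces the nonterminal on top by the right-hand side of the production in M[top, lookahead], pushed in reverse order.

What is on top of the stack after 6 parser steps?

     Stack           Input                     Action
  1  $ S             read print print print $  expand S -> read print Q
  2  $ Q print read  read print print print $  match read
  3  $ Q print       print print print $       match print
  4  $ Q             print print $             expand Q -> H print
  5  $ print H       print print $             expand H -> print
  6  $ print print   print print $             match print
Stack after step 6: $ print (top = print).

print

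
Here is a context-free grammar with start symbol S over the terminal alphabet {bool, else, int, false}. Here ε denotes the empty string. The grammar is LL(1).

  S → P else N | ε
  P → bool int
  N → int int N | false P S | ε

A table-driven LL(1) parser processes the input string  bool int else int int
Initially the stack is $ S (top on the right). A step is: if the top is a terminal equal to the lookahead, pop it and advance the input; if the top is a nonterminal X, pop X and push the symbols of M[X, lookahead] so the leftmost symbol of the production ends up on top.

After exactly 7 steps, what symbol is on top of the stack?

step 1: stack=$ S  input=bool int else int int $  — expand S → P else N
step 2: stack=$ N else P  input=bool int else int int $  — expand P → bool int
step 3: stack=$ N else int bool  input=bool int else int int $  — match bool
step 4: stack=$ N else int  input=int else int int $  — match int
step 5: stack=$ N else  input=else int int $  — match else
step 6: stack=$ N  input=int int $  — expand N → int int N
step 7: stack=$ N int int  input=int int $  — match int
Stack after step 7: $ N int (top = int).

int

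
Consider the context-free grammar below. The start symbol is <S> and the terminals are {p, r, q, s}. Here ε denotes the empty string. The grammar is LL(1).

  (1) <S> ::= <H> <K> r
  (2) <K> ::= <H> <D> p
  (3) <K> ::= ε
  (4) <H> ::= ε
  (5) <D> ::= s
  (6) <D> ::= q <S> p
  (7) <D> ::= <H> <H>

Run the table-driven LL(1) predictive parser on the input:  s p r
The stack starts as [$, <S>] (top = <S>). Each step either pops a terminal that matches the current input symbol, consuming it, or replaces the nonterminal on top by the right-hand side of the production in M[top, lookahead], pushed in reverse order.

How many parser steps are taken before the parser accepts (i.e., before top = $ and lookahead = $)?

step 1: stack=$ <S>  input=s p r $  — expand <S> ::= <H> <K> r
step 2: stack=$ r <K> <H>  input=s p r $  — expand <H> ::= ε
step 3: stack=$ r <K>  input=s p r $  — expand <K> ::= <H> <D> p
step 4: stack=$ r p <D> <H>  input=s p r $  — expand <H> ::= ε
step 5: stack=$ r p <D>  input=s p r $  — expand <D> ::= s
step 6: stack=$ r p s  input=s p r $  — match s
step 7: stack=$ r p  input=p r $  — match p
step 8: stack=$ r  input=r $  — match r
Accept reached after 8 steps.

8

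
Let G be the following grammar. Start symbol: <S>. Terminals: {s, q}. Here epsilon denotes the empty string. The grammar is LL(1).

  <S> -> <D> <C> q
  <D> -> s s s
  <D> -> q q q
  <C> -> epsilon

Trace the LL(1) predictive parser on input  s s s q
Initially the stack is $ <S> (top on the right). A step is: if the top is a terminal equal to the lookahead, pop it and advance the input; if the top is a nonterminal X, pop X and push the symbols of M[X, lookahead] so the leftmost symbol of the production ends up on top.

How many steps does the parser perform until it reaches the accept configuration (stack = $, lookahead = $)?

step 1: stack=$ <S>  input=s s s q $  — expand <S> -> <D> <C> q
step 2: stack=$ q <C> <D>  input=s s s q $  — expand <D> -> s s s
step 3: stack=$ q <C> s s s  input=s s s q $  — match s
step 4: stack=$ q <C> s s  input=s s q $  — match s
step 5: stack=$ q <C> s  input=s q $  — match s
step 6: stack=$ q <C>  input=q $  — expand <C> -> epsilon
step 7: stack=$ q  input=q $  — match q
Accept reached after 7 steps.

7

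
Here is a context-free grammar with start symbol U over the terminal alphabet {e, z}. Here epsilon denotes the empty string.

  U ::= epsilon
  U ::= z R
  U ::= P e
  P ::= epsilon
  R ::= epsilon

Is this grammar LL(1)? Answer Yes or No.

FIRST(U) = {epsilon, e, z}
FIRST(P) = {epsilon}
FIRST(R) = {epsilon}
FOLLOW(U) = {$}
FOLLOW(P) = {e}
FOLLOW(R) = {$}
Each cell of M receives at most one production.

Yes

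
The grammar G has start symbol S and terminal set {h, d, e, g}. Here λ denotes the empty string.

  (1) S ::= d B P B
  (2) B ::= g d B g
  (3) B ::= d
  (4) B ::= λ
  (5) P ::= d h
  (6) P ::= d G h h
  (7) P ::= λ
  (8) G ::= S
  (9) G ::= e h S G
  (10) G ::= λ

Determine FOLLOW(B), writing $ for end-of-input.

{$, d, e, g, h}

FIRST(S) = {d}
FIRST(B) = {λ, d, g}
FIRST(P) = {λ, d}
FIRST(G) = {λ, d, e}  (via S)
FOLLOW(S) includes $ since S is the start symbol.
FOLLOW(G): in P::=d G h h, G is followed by h h with FIRST {h}; in G::=e h S G, the suffix after G is empty (adds nothing new). Thus FOLLOW(G) = {h}.
FOLLOW(S): in G::=S, the suffix after S is empty, so FOLLOW(S) ⊇ FOLLOW(G) = {h}; in G::=e h S G, S is followed by G with FIRST {λ, d, e}; in G::=e h S G, the suffix after S is nullable, so FOLLOW(S) ⊇ FOLLOW(G) = {h}. Thus FOLLOW(S) = {$, d, e, h}.
FOLLOW(B): in S::=d B P B (occurrence 1), B is followed by P B with FIRST {λ, d, g}; in S::=d B P B (occurrence 1), the suffix after B is nullable, so FOLLOW(B) ⊇ FOLLOW(S) = {$, d, e, h}; in S::=d B P B (occurrence 2), the suffix after B is empty, so FOLLOW(B) ⊇ FOLLOW(S) = {$, d, e, h}; in B::=g d B g, B is followed by g with FIRST {g}. Thus FOLLOW(B) = {$, d, e, g, h}.
FOLLOW(P): in S::=d B P B, P is followed by B with FIRST {λ, d, g}; in S::=d B P B, the suffix after P is nullable, so FOLLOW(P) ⊇ FOLLOW(S) = {$, d, e, h}. Thus FOLLOW(P) = {$, d, e, g, h}.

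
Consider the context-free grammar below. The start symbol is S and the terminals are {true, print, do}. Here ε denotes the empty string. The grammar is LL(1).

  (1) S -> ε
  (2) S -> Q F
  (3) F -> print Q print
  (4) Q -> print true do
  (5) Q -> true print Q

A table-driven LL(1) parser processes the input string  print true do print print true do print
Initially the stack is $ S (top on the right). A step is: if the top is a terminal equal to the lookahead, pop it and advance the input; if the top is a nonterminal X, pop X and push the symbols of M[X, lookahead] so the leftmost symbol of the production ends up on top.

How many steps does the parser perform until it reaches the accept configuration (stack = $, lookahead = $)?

      Stack                  Input                                      Action
   1  $ S                    print true do print print true do print $  expand S -> Q F
   2  $ F Q                  print true do print print true do print $  expand Q -> print true do
   3  $ F do true print      print true do print print true do print $  match print
   4  $ F do true            true do print print true do print $        match true
   5  $ F do                 do print print true do print $             match do
   6  $ F                    print print true do print $                expand F -> print Q print
   7  $ print Q print        print print true do print $                match print
   8  $ print Q              print true do print $                      expand Q -> print true do
   9  $ print do true print  print true do print $                      match print
  10  $ print do true        true do print $                            match true
  11  $ print do             do print $                                 match do
  12  $ print                print $                                    match print
Accept reached after 12 steps.

12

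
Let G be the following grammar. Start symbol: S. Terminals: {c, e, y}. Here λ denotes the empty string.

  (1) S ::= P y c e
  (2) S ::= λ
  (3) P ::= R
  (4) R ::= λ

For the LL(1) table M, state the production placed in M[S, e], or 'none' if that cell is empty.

FIRST(R): from R::=λ we get {λ}. So FIRST(R) = {λ}.
FIRST(P): from P::=R we get {λ}. So FIRST(P) = {λ}.
FIRST(S): from S::=P y c e we get {y}; from S::=λ we get {λ}. So FIRST(S) = {λ, y}.
FOLLOW(S) includes $ since S is the start symbol.
FOLLOW(S): S appears on no right-hand side. Thus FOLLOW(S) = {$}.
For S ::= P y c e: FIRST(P y c e) = {y}, so it goes in M[S, t] for t ∈ {y}.
For S ::= λ: FIRST(λ) = {λ}, so it goes in M[S, t] for t ∈ {}; since λ ∈ FIRST, also for every t ∈ FOLLOW(S) = {$}.
None of these place a production in M[S, e].

none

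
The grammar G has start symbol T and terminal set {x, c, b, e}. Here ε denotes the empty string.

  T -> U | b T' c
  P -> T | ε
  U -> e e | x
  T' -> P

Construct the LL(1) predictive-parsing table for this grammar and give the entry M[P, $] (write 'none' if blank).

FIRST(U) = {e, x}
FIRST(T) = {b, e, x}  (via U)
FIRST(P) = {ε, b, e, x}  (via T)
FIRST(T') = {ε, b, e, x}  (via P)
FOLLOW(T) includes $ since T is the start symbol.
FOLLOW(T'): in T->b T' c, T' is followed by c with FIRST {c}. Thus FOLLOW(T') = {c}.
FOLLOW(P): in T'->P, the suffix after P is empty, so FOLLOW(P) ⊇ FOLLOW(T') = {c}. Thus FOLLOW(P) = {c}.
For P -> T: FIRST(T) = {b, e, x}, so it goes in M[P, t] for t ∈ {b, e, x}.
For P -> ε: FIRST(ε) = {ε}, so it goes in M[P, t] for t ∈ {}; since ε ∈ FIRST, also for every t ∈ FOLLOW(P) = {c}.
None of these place a production in M[P, $].

none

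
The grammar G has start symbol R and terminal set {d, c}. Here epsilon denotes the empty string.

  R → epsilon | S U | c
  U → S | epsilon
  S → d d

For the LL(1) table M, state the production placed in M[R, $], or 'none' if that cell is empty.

FIRST(S): from S→d d we get {d}. So FIRST(S) = {d}.
FIRST(R): from R→epsilon we get {epsilon}; from R→S U we get {d}; from R→c we get {c}. So FIRST(R) = {epsilon, c, d}.
FIRST(U): from U→S we get {d}; from U→epsilon we get {epsilon}. So FIRST(U) = {epsilon, d}.
FOLLOW(R) includes $ since R is the start symbol.
FOLLOW(R): R appears on no right-hand side. Thus FOLLOW(R) = {$}.
For R → epsilon: FIRST(epsilon) = {epsilon}, so it goes in M[R, t] for t ∈ {}; since epsilon ∈ FIRST, also for every t ∈ FOLLOW(R) = {$}.
For R → S U: FIRST(S U) = {d}, so it goes in M[R, t] for t ∈ {d}.
For R → c: FIRST(c) = {c}, so it goes in M[R, t] for t ∈ {c}.

R → epsilon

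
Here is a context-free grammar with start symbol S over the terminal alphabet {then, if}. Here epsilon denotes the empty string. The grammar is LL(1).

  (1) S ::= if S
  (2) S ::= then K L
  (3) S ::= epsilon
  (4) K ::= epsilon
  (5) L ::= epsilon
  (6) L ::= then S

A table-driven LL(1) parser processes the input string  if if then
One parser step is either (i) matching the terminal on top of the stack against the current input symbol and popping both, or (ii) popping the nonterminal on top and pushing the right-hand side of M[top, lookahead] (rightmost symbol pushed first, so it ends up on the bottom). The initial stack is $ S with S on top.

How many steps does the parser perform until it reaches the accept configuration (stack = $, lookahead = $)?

step 1: stack=$ S  input=if if then $  — expand S ::= if S
step 2: stack=$ S if  input=if if then $  — match if
step 3: stack=$ S  input=if then $  — expand S ::= if S
step 4: stack=$ S if  input=if then $  — match if
step 5: stack=$ S  input=then $  — expand S ::= then K L
step 6: stack=$ L K then  input=then $  — match then
step 7: stack=$ L K  input=$  — expand K ::= epsilon
step 8: stack=$ L  input=$  — expand L ::= epsilon
Accept reached after 8 steps.

8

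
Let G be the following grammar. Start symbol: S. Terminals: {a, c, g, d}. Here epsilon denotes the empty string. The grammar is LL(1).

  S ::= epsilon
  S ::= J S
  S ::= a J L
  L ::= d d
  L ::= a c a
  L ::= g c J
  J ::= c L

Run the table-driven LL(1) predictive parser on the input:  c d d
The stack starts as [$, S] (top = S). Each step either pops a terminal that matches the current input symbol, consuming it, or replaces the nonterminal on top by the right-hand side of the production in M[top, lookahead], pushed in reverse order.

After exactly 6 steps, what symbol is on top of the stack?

     Stack    Input    Action
  1  $ S      c d d $  expand S ::= J S
  2  $ S J    c d d $  expand J ::= c L
  3  $ S L c  c d d $  match c
  4  $ S L    d d $    expand L ::= d d
  5  $ S d d  d d $    match d
  6  $ S d    d $      match d
Stack after step 6: $ S (top = S).

S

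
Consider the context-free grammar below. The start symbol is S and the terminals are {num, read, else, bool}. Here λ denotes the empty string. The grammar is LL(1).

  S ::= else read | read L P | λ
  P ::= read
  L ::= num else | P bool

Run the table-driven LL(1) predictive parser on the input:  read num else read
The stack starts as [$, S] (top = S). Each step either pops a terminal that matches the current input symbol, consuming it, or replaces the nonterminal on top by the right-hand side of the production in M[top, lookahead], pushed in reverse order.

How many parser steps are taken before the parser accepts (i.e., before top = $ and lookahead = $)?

7

     Stack         Input                 Action
  1  $ S           read num else read $  expand S ::= read L P
  2  $ P L read    read num else read $  match read
  3  $ P L         num else read $       expand L ::= num else
  4  $ P else num  num else read $       match num
  5  $ P else      else read $           match else
  6  $ P           read $                expand P ::= read
  7  $ read        read $                match read
Accept reached after 7 steps.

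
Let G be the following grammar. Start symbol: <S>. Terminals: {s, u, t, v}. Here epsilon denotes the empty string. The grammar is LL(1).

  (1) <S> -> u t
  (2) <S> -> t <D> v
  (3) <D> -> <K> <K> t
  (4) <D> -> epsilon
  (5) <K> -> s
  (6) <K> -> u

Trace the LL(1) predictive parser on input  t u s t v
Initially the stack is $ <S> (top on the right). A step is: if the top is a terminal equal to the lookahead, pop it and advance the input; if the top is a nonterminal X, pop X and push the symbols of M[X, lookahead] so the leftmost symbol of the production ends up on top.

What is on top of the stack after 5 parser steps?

     Stack          Input        Action
  1  $ <S>          t u s t v $  expand <S> -> t <D> v
  2  $ v <D> t      t u s t v $  match t
  3  $ v <D>        u s t v $    expand <D> -> <K> <K> t
  4  $ v t <K> <K>  u s t v $    expand <K> -> u
  5  $ v t <K> u    u s t v $    match u
Stack after step 5: $ v t <K> (top = <K>).

<K>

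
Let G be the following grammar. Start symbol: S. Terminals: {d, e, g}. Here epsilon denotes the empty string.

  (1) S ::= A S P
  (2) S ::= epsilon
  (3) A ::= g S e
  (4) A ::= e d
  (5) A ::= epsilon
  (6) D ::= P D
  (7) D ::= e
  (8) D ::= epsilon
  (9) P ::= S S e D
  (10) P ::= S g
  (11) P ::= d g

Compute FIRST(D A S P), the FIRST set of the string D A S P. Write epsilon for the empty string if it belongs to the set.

{d, e, g}

FIRST(A): from A::=g S e we get {g}; from A::=e d we get {e}; from A::=epsilon we get {epsilon}. So FIRST(A) = {epsilon, e, g}.
FIRST(S): from S::=A S P we get {d, e, g}; from S::=epsilon we get {epsilon}. So FIRST(S) = {epsilon, d, e, g}.
FIRST(P): from P::=S S e D we get {d, e, g}; from P::=S g we get {d, e, g}; from P::=d g we get {d}. So FIRST(P) = {d, e, g}.
FIRST(D): from D::=P D we get {d, e, g}; from D::=e we get {e}; from D::=epsilon we get {epsilon}. So FIRST(D) = {epsilon, d, e, g}.
FIRST(D A S P): take FIRST of each symbol in turn, carrying on past any symbol whose FIRST contains epsilon; result {d, e, g}.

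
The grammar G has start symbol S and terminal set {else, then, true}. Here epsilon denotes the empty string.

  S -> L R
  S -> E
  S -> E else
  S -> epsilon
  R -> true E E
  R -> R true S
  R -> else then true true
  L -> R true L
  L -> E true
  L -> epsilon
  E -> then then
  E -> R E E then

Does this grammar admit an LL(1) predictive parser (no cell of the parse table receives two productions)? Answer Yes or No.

FIRST(S) = {epsilon, else, then, true}
FIRST(R) = {else, true}
FIRST(L) = {epsilon, else, then, true}
FIRST(E) = {else, then, true}
FOLLOW(S) = {$, else, then, true}
FOLLOW(R) = {$, else, then, true}
FOLLOW(L) = {else, true}
FOLLOW(E) = {$, else, then, true}
Cell M[L, else] receives both L -> R true L and L -> E true and L -> epsilon — the grammar is not LL(1).

No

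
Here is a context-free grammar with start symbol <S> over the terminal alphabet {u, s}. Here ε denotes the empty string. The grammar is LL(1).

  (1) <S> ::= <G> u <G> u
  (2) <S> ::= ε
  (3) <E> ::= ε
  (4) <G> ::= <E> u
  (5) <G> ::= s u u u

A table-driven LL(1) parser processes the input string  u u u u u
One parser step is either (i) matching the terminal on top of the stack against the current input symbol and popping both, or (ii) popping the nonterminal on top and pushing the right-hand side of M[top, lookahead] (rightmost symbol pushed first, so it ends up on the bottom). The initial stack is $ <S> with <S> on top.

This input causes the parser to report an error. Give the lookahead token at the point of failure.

      Stack            Input        Action
   1  $ <S>            u u u u u $  expand <S> ::= <G> u <G> u
   2  $ u <G> u <G>    u u u u u $  expand <G> ::= <E> u
   3  $ u <G> u u <E>  u u u u u $  expand <E> ::= ε
   4  $ u <G> u u      u u u u u $  match u
   5  $ u <G> u        u u u u $    match u
   6  $ u <G>          u u u $      expand <G> ::= <E> u
   7  $ u u <E>        u u u $      expand <E> ::= ε
   8  $ u u            u u u $      match u
   9  $ u              u u $        match u
  10  $                u $          error: stack empty but input remains

u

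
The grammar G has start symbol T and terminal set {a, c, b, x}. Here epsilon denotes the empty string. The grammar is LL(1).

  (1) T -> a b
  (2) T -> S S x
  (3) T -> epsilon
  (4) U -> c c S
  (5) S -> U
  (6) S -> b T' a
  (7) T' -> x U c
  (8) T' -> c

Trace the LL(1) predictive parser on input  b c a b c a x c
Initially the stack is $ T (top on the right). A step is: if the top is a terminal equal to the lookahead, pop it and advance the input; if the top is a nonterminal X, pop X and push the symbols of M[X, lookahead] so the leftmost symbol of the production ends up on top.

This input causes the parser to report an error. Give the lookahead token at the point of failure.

c

step 1: stack=$ T  input=b c a b c a x c $  — expand T -> S S x
step 2: stack=$ x S S  input=b c a b c a x c $  — expand S -> b T' a
step 3: stack=$ x S a T' b  input=b c a b c a x c $  — match b
step 4: stack=$ x S a T'  input=c a b c a x c $  — expand T' -> c
step 5: stack=$ x S a c  input=c a b c a x c $  — match c
step 6: stack=$ x S a  input=a b c a x c $  — match a
step 7: stack=$ x S  input=b c a x c $  — expand S -> b T' a
step 8: stack=$ x a T' b  input=b c a x c $  — match b
step 9: stack=$ x a T'  input=c a x c $  — expand T' -> c
step 10: stack=$ x a c  input=c a x c $  — match c
step 11: stack=$ x a  input=a x c $  — match a
step 12: stack=$ x  input=x c $  — match x
step 13: stack=$  input=c $  — error: stack empty but input remains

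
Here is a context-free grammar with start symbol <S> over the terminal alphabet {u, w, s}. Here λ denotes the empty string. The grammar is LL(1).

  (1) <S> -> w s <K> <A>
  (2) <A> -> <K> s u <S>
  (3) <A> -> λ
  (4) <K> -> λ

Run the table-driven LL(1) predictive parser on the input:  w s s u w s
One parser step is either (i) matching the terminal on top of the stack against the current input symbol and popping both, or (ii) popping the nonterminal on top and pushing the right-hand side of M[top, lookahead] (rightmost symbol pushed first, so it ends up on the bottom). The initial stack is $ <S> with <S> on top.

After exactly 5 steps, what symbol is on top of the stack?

step 1: stack=$ <S>  input=w s s u w s $  — expand <S> -> w s <K> <A>
step 2: stack=$ <A> <K> s w  input=w s s u w s $  — match w
step 3: stack=$ <A> <K> s  input=s s u w s $  — match s
step 4: stack=$ <A> <K>  input=s u w s $  — expand <K> -> λ
step 5: stack=$ <A>  input=s u w s $  — expand <A> -> <K> s u <S>
Stack after step 5: $ <S> u s <K> (top = <K>).

<K>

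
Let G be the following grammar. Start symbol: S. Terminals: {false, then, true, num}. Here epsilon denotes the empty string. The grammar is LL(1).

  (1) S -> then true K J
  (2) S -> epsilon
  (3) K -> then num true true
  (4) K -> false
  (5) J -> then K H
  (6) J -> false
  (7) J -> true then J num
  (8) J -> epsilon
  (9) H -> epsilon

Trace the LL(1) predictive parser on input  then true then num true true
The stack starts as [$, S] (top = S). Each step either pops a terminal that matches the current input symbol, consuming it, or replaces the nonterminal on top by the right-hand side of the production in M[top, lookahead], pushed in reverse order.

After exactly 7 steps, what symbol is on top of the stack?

     Stack                   Input                           Action
  1  $ S                     then true then num true true $  expand S -> then true K J
  2  $ J K true then         then true then num true true $  match then
  3  $ J K true              true then num true true $       match true
  4  $ J K                   then num true true $            expand K -> then num true true
  5  $ J true true num then  then num true true $            match then
  6  $ J true true num       num true true $                 match num
  7  $ J true true           true true $                     match true
Stack after step 7: $ J true (top = true).

true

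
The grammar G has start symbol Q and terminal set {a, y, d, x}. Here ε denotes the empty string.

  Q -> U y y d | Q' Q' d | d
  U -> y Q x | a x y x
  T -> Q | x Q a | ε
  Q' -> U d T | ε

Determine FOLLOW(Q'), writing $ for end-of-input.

{a, d, y}

FIRST(U) = {a, y}
FIRST(Q') = {ε, a, y}  (via U d T)
FIRST(Q) = {a, d, y}  (via U y y d, Q' Q' d)
FIRST(T) = {ε, a, d, x, y}  (via Q)
FOLLOW(Q) includes $ since Q is the start symbol.
FOLLOW(U): in Q->U y y d, U is followed by y y d with FIRST {y}; in Q'->U d T, U is followed by d T with FIRST {d}. Thus FOLLOW(U) = {d, y}.
FOLLOW(Q'): in Q->Q' Q' d (occurrence 1), Q' is followed by Q' d with FIRST {a, d, y}; in Q->Q' Q' d (occurrence 2), Q' is followed by d with FIRST {d}. Thus FOLLOW(Q') = {a, d, y}.
FOLLOW(T): in Q'->U d T, the suffix after T is empty, so FOLLOW(T) ⊇ FOLLOW(Q') = {a, d, y}. Thus FOLLOW(T) = {a, d, y}.
FOLLOW(Q): in U->y Q x, Q is followed by x with FIRST {x}; in T->Q, the suffix after Q is empty, so FOLLOW(Q) ⊇ FOLLOW(T) = {a, d, y}; in T->x Q a, Q is followed by a with FIRST {a}. Thus FOLLOW(Q) = {$, a, d, x, y}.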